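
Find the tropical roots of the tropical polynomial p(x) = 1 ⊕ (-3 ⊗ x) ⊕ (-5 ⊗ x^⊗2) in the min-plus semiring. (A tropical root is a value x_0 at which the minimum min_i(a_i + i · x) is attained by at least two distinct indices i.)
Roots: {2, 4}

Each tropical root is a break point of the lower envelope of the lines y = a_i + i · x (there are 3 lines, with slopes 0, 1, ..., 2). Only the lines that attain the minimum somewhere contribute to roots; other lines are dominated. Here the surviving (envelope) indices are i = 2, i = 1, i = 0.
Intersections between consecutive envelope lines give the roots: for adjacent envelope indices i < j the intersection is x = (a_i − a_j) / (j − i). Reading off the sorted break points: {2, 4}.
Verification: at each break x_0, at least two indices attain the minimum of min_i(a_i + i · x_0).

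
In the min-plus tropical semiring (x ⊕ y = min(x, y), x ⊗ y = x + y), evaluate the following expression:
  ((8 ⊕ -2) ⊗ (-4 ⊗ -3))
((8 ⊕ -2) ⊗ (-4 ⊗ -3)) = -9

Expand innermost to outermost. Recall ⊕ takes the minimum of its arguments and ⊗ takes their sum. Working out the expression ((8 ⊕ -2) ⊗ (-4 ⊗ -3)) gives -9.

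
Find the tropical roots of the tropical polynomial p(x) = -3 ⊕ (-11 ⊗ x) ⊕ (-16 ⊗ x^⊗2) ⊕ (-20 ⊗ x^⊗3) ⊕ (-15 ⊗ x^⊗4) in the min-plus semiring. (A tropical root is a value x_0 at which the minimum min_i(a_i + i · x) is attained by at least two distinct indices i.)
Roots: {-5, 4, 5, 8}

Each tropical root is a break point of the lower envelope of the lines y = a_i + i · x (there are 5 lines, with slopes 0, 1, ..., 4). Only the lines that attain the minimum somewhere contribute to roots; other lines are dominated. Here the surviving (envelope) indices are i = 4, i = 3, i = 2, i = 1, i = 0.
Intersections between consecutive envelope lines give the roots: for adjacent envelope indices i < j the intersection is x = (a_i − a_j) / (j − i). Reading off the sorted break points: {-5, 4, 5, 8}.
Verification: at each break x_0, at least two indices attain the minimum of min_i(a_i + i · x_0).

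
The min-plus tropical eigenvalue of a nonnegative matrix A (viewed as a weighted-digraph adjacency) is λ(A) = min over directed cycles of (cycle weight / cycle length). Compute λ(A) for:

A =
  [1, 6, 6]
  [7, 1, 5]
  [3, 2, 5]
λ(A) = 1

Enumerate directed cycles and compute their means (weight / length). Sample:
  cycle 0 → 0: weight = 1, length = 1, mean = 1/1 ≈ 1.000
  cycle 1 → 1: weight = 1, length = 1, mean = 1/1 ≈ 1.000
  cycle 2 → 2: weight = 5, length = 1, mean = 5/1 ≈ 5.000
  cycle 0 → 1 → 0: weight = 13, length = 2, mean = 13/2 ≈ 6.500
  cycle 0 → 2 → 0: weight = 9, length = 2, mean = 9/2 ≈ 4.500
  cycle 1 → 0 → 1: weight = 13, length = 2, mean = 13/2 ≈ 6.500
Minimum mean = 1.000, attained e.g. along the cycle 0 → 0 with weight 1 and length 1. So λ(A) = 1/1 = 1.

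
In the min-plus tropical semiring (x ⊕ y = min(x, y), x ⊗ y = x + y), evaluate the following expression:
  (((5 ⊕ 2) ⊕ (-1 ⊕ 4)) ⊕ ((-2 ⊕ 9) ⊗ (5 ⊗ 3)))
(((5 ⊕ 2) ⊕ (-1 ⊕ 4)) ⊕ ((-2 ⊕ 9) ⊗ (5 ⊗ 3))) = -1

Expand innermost to outermost. Recall ⊕ takes the minimum of its arguments and ⊗ takes their sum. Working out the expression (((5 ⊕ 2) ⊕ (-1 ⊕ 4)) ⊕ ((-2 ⊕ 9) ⊗ (5 ⊗ 3))) gives -1.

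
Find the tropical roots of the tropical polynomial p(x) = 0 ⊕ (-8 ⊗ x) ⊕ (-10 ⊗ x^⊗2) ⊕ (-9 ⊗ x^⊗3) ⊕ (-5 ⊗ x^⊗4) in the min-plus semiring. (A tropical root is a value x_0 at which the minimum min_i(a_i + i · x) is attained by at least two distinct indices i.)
Roots: {-4, -1, 2, 8}

Each tropical root is a break point of the lower envelope of the lines y = a_i + i · x (there are 5 lines, with slopes 0, 1, ..., 4). Only the lines that attain the minimum somewhere contribute to roots; other lines are dominated. Here the surviving (envelope) indices are i = 4, i = 3, i = 2, i = 1, i = 0.
Intersections between consecutive envelope lines give the roots: for adjacent envelope indices i < j the intersection is x = (a_i − a_j) / (j − i). Reading off the sorted break points: {-4, -1, 2, 8}.
Verification: at each break x_0, at least two indices attain the minimum of min_i(a_i + i · x_0).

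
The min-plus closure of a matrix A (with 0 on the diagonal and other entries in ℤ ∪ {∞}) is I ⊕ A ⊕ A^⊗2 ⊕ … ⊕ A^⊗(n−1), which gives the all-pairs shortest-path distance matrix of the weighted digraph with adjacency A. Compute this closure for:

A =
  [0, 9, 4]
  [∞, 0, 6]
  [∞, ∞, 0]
Closure =
  [0, 9, 4]
  [∞, 0, 6]
  [∞, ∞, 0]

This is the Floyd-Warshall all-pairs shortest-path computation. For each intermediate vertex k = 0, 1, …, 2, update dist[i][j] ← min(dist[i][j], dist[i][k] + dist[k][j]). The final matrix gives, for each (i, j), the minimum total weight of any directed path from i to j (possibly empty when i = j).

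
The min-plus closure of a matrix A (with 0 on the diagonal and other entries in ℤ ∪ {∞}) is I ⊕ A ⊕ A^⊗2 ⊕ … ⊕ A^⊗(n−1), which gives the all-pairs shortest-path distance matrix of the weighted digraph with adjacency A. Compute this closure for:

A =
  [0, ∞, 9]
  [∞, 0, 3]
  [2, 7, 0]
Closure =
  [0, 16, 9]
  [5, 0, 3]
  [2, 7, 0]

This is the Floyd-Warshall all-pairs shortest-path computation. For each intermediate vertex k = 0, 1, …, 2, update dist[i][j] ← min(dist[i][j], dist[i][k] + dist[k][j]). The final matrix gives, for each (i, j), the minimum total weight of any directed path from i to j (possibly empty when i = j).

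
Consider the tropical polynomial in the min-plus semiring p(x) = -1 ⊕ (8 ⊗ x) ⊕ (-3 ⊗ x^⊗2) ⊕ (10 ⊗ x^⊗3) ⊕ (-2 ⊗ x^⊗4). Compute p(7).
p(7) = -1

A tropical monomial a ⊗ x^⊗i evaluates to a + i · x. Evaluating each term at x = 7:
  Term 0 contributes -1 + 0 · 7 = -1
  Term 1 contributes 8 + 1 · 7 = 15
  Term 2 contributes -3 + 2 · 7 = 11
  Term 3 contributes 10 + 3 · 7 = 31
  Term 4 contributes -2 + 4 · 7 = 26
p(7) = ⊕ of these = min[-1, 15, 11, 31, 26] = -1.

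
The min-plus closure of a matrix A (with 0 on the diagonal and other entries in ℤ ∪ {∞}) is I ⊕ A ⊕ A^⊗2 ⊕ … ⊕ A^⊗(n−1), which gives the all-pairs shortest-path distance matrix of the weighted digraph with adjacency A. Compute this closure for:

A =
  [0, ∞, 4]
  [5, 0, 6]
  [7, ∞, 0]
Closure =
  [0, ∞, 4]
  [5, 0, 6]
  [7, ∞, 0]

This is the Floyd-Warshall all-pairs shortest-path computation. For each intermediate vertex k = 0, 1, …, 2, update dist[i][j] ← min(dist[i][j], dist[i][k] + dist[k][j]). The final matrix gives, for each (i, j), the minimum total weight of any directed path from i to j (possibly empty when i = j).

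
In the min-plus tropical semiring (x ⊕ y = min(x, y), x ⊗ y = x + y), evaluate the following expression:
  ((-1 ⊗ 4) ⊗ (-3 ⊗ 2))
((-1 ⊗ 4) ⊗ (-3 ⊗ 2)) = 2

Expand innermost to outermost. Recall ⊕ takes the minimum of its arguments and ⊗ takes their sum. Working out the expression ((-1 ⊗ 4) ⊗ (-3 ⊗ 2)) gives 2.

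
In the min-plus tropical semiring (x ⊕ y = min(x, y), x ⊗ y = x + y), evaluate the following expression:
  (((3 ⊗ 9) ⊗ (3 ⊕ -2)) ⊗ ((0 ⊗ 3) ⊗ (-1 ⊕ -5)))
(((3 ⊗ 9) ⊗ (3 ⊕ -2)) ⊗ ((0 ⊗ 3) ⊗ (-1 ⊕ -5))) = 8

Expand innermost to outermost. Recall ⊕ takes the minimum of its arguments and ⊗ takes their sum. Working out the expression (((3 ⊗ 9) ⊗ (3 ⊕ -2)) ⊗ ((0 ⊗ 3) ⊗ (-1 ⊕ -5))) gives 8.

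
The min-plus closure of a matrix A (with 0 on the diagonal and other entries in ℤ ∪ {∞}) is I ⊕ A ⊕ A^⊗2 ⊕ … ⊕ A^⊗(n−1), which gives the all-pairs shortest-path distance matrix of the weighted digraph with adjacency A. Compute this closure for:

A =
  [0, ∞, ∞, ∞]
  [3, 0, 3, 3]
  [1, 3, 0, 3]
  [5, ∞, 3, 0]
Closure =
  [0, ∞, ∞, ∞]
  [3, 0, 3, 3]
  [1, 3, 0, 3]
  [4, 6, 3, 0]

This is the Floyd-Warshall all-pairs shortest-path computation. For each intermediate vertex k = 0, 1, …, 3, update dist[i][j] ← min(dist[i][j], dist[i][k] + dist[k][j]). The final matrix gives, for each (i, j), the minimum total weight of any directed path from i to j (possibly empty when i = j).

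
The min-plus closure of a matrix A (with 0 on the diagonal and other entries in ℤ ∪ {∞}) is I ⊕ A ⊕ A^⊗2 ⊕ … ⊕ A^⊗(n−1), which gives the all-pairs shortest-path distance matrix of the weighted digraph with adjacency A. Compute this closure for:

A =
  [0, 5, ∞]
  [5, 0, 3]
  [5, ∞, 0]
Closure =
  [0, 5, 8]
  [5, 0, 3]
  [5, 10, 0]

This is the Floyd-Warshall all-pairs shortest-path computation. For each intermediate vertex k = 0, 1, …, 2, update dist[i][j] ← min(dist[i][j], dist[i][k] + dist[k][j]). The final matrix gives, for each (i, j), the minimum total weight of any directed path from i to j (possibly empty when i = j).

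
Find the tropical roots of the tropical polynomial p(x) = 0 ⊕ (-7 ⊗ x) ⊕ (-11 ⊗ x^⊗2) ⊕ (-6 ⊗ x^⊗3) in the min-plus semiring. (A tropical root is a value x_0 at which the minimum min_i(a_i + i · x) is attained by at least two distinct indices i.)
Roots: {-5, 4, 7}

Each tropical root is a break point of the lower envelope of the lines y = a_i + i · x (there are 4 lines, with slopes 0, 1, ..., 3). Only the lines that attain the minimum somewhere contribute to roots; other lines are dominated. Here the surviving (envelope) indices are i = 3, i = 2, i = 1, i = 0.
Intersections between consecutive envelope lines give the roots: for adjacent envelope indices i < j the intersection is x = (a_i − a_j) / (j − i). Reading off the sorted break points: {-5, 4, 7}.
Verification: at each break x_0, at least two indices attain the minimum of min_i(a_i + i · x_0).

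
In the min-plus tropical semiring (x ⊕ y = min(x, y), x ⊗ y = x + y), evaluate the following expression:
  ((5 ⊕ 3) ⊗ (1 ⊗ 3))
((5 ⊕ 3) ⊗ (1 ⊗ 3)) = 7

Expand innermost to outermost. Recall ⊕ takes the minimum of its arguments and ⊗ takes their sum. Working out the expression ((5 ⊕ 3) ⊗ (1 ⊗ 3)) gives 7.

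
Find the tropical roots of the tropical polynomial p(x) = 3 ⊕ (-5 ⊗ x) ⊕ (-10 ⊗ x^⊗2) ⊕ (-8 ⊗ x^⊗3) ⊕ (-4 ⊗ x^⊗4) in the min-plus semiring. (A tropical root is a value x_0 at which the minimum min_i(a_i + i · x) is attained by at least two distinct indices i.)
Roots: {-4, -2, 5, 8}

Each tropical root is a break point of the lower envelope of the lines y = a_i + i · x (there are 5 lines, with slopes 0, 1, ..., 4). Only the lines that attain the minimum somewhere contribute to roots; other lines are dominated. Here the surviving (envelope) indices are i = 4, i = 3, i = 2, i = 1, i = 0.
Intersections between consecutive envelope lines give the roots: for adjacent envelope indices i < j the intersection is x = (a_i − a_j) / (j − i). Reading off the sorted break points: {-4, -2, 5, 8}.
Verification: at each break x_0, at least two indices attain the minimum of min_i(a_i + i · x_0).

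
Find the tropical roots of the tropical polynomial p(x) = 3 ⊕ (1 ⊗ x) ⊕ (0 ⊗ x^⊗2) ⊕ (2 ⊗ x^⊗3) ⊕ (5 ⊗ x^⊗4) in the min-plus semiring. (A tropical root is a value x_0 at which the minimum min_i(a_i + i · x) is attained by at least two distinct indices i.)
Roots: {-3, -2, 1, 2}

Each tropical root is a break point of the lower envelope of the lines y = a_i + i · x (there are 5 lines, with slopes 0, 1, ..., 4). Only the lines that attain the minimum somewhere contribute to roots; other lines are dominated. Here the surviving (envelope) indices are i = 4, i = 3, i = 2, i = 1, i = 0.
Intersections between consecutive envelope lines give the roots: for adjacent envelope indices i < j the intersection is x = (a_i − a_j) / (j − i). Reading off the sorted break points: {-3, -2, 1, 2}.
Verification: at each break x_0, at least two indices attain the minimum of min_i(a_i + i · x_0).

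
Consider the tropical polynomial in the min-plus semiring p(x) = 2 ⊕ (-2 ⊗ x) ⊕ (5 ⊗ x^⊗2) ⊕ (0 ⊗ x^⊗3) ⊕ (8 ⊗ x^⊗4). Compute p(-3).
p(-3) = -9

A tropical monomial a ⊗ x^⊗i evaluates to a + i · x. Evaluating each term at x = -3:
  Term 0 contributes 2 + 0 · -3 = 2
  Term 1 contributes -2 + 1 · -3 = -5
  Term 2 contributes 5 + 2 · -3 = -1
  Term 3 contributes 0 + 3 · -3 = -9
  Term 4 contributes 8 + 4 · -3 = -4
p(-3) = ⊕ of these = min[2, -5, -1, -9, -4] = -9.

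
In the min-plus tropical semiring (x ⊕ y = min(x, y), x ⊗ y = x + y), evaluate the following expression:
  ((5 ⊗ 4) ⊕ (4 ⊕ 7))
((5 ⊗ 4) ⊕ (4 ⊕ 7)) = 4

Expand innermost to outermost. Recall ⊕ takes the minimum of its arguments and ⊗ takes their sum. Working out the expression ((5 ⊗ 4) ⊕ (4 ⊕ 7)) gives 4.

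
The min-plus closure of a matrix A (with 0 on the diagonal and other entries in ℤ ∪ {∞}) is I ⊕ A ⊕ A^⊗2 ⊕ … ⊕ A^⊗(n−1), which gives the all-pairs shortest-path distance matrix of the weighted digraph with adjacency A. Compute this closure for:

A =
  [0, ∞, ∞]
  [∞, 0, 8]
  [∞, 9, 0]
Closure =
  [0, ∞, ∞]
  [∞, 0, 8]
  [∞, 9, 0]

This is the Floyd-Warshall all-pairs shortest-path computation. For each intermediate vertex k = 0, 1, …, 2, update dist[i][j] ← min(dist[i][j], dist[i][k] + dist[k][j]). The final matrix gives, for each (i, j), the minimum total weight of any directed path from i to j (possibly empty when i = j).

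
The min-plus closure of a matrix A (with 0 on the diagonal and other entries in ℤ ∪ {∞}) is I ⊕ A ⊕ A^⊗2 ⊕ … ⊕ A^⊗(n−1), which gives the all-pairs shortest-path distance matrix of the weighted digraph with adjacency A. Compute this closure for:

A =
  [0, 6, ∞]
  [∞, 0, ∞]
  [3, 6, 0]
Closure =
  [0, 6, ∞]
  [∞, 0, ∞]
  [3, 6, 0]

This is the Floyd-Warshall all-pairs shortest-path computation. For each intermediate vertex k = 0, 1, …, 2, update dist[i][j] ← min(dist[i][j], dist[i][k] + dist[k][j]). The final matrix gives, for each (i, j), the minimum total weight of any directed path from i to j (possibly empty when i = j).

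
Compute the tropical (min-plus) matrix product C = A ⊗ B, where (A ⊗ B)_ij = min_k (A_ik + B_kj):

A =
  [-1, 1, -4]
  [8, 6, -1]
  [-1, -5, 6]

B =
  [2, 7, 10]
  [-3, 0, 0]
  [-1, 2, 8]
A ⊗ B =
  [-5, -2, 1]
  [-2, 1, 6]
  [-8, -5, -5]

Apply the min-plus product entry-by-entry:
  C[0][0] = min over k of (A[0][0] + B[0][0] = -1 + 2 = 1, A[0][1] + B[1][0] = 1 + -3 = -2, A[0][2] + B[2][0] = -4 + -1 = -5) = -5 (attained at k = 2)
  C[0][1] = min over k of (A[0][0] + B[0][1] = -1 + 7 = 6, A[0][1] + B[1][1] = 1 + 0 = 1, A[0][2] + B[2][1] = -4 + 2 = -2) = -2 (attained at k = 2)
  C[0][2] = min over k of (A[0][0] + B[0][2] = -1 + 10 = 9, A[0][1] + B[1][2] = 1 + 0 = 1, A[0][2] + B[2][2] = -4 + 8 = 4) = 1 (attained at k = 1)
  C[1][0] = min over k of (A[1][0] + B[0][0] = 8 + 2 = 10, A[1][1] + B[1][0] = 6 + -3 = 3, A[1][2] + B[2][0] = -1 + -1 = -2) = -2 (attained at k = 2)
  C[1][1] = min over k of (A[1][0] + B[0][1] = 8 + 7 = 15, A[1][1] + B[1][1] = 6 + 0 = 6, A[1][2] + B[2][1] = -1 + 2 = 1) = 1 (attained at k = 2)
  C[1][2] = min over k of (A[1][0] + B[0][2] = 8 + 10 = 18, A[1][1] + B[1][2] = 6 + 0 = 6, A[1][2] + B[2][2] = -1 + 8 = 7) = 6 (attained at k = 1)
  C[2][0] = min over k of (A[2][0] + B[0][0] = -1 + 2 = 1, A[2][1] + B[1][0] = -5 + -3 = -8, A[2][2] + B[2][0] = 6 + -1 = 5) = -8 (attained at k = 1)
  C[2][1] = min over k of (A[2][0] + B[0][1] = -1 + 7 = 6, A[2][1] + B[1][1] = -5 + 0 = -5, A[2][2] + B[2][1] = 6 + 2 = 8) = -5 (attained at k = 1)
  C[2][2] = min over k of (A[2][0] + B[0][2] = -1 + 10 = 9, A[2][1] + B[1][2] = -5 + 0 = -5, A[2][2] + B[2][2] = 6 + 8 = 14) = -5 (attained at k = 1)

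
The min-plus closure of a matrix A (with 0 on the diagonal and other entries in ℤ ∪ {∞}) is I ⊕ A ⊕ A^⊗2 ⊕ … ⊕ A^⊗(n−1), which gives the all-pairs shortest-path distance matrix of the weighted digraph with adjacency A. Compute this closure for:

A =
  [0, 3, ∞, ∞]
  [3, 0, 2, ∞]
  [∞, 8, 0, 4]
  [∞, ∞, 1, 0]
Closure =
  [0, 3, 5, 9]
  [3, 0, 2, 6]
  [11, 8, 0, 4]
  [12, 9, 1, 0]

This is the Floyd-Warshall all-pairs shortest-path computation. For each intermediate vertex k = 0, 1, …, 3, update dist[i][j] ← min(dist[i][j], dist[i][k] + dist[k][j]). The final matrix gives, for each (i, j), the minimum total weight of any directed path from i to j (possibly empty when i = j).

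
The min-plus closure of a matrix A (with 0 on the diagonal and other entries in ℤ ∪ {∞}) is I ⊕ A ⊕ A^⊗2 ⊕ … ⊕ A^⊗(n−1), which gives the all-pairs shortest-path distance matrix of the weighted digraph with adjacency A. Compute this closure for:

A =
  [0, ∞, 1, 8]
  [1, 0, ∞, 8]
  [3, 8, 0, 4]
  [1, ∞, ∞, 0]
Closure =
  [0, 9, 1, 5]
  [1, 0, 2, 6]
  [3, 8, 0, 4]
  [1, 10, 2, 0]

This is the Floyd-Warshall all-pairs shortest-path computation. For each intermediate vertex k = 0, 1, …, 3, update dist[i][j] ← min(dist[i][j], dist[i][k] + dist[k][j]). The final matrix gives, for each (i, j), the minimum total weight of any directed path from i to j (possibly empty when i = j).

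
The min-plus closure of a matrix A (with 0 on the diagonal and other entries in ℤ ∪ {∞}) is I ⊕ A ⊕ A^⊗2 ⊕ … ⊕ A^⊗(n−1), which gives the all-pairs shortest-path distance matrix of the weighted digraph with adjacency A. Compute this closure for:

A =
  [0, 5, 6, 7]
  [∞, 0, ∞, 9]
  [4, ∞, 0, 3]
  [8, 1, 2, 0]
Closure =
  [0, 5, 6, 7]
  [15, 0, 11, 9]
  [4, 4, 0, 3]
  [6, 1, 2, 0]

This is the Floyd-Warshall all-pairs shortest-path computation. For each intermediate vertex k = 0, 1, …, 3, update dist[i][j] ← min(dist[i][j], dist[i][k] + dist[k][j]). The final matrix gives, for each (i, j), the minimum total weight of any directed path from i to j (possibly empty when i = j).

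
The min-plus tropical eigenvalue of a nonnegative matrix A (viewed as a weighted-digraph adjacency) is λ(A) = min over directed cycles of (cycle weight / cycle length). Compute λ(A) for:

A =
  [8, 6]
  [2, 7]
λ(A) = 4

Enumerate directed cycles and compute their means (weight / length). Sample:
  cycle 0 → 0: weight = 8, length = 1, mean = 8/1 ≈ 8.000
  cycle 1 → 1: weight = 7, length = 1, mean = 7/1 ≈ 7.000
  cycle 0 → 1 → 0: weight = 8, length = 2, mean = 8/2 ≈ 4.000
  cycle 1 → 0 → 1: weight = 8, length = 2, mean = 8/2 ≈ 4.000
Minimum mean = 4.000, attained e.g. along the cycle 0 → 1 → 0 with weight 8 and length 2. So λ(A) = 8/2 = 4.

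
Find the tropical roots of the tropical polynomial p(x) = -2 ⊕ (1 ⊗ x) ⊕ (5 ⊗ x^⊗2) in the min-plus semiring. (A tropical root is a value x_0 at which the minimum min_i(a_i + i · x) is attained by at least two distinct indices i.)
Roots: {-4, -3}

Each tropical root is a break point of the lower envelope of the lines y = a_i + i · x (there are 3 lines, with slopes 0, 1, ..., 2). Only the lines that attain the minimum somewhere contribute to roots; other lines are dominated. Here the surviving (envelope) indices are i = 2, i = 1, i = 0.
Intersections between consecutive envelope lines give the roots: for adjacent envelope indices i < j the intersection is x = (a_i − a_j) / (j − i). Reading off the sorted break points: {-4, -3}.
Verification: at each break x_0, at least two indices attain the minimum of min_i(a_i + i · x_0).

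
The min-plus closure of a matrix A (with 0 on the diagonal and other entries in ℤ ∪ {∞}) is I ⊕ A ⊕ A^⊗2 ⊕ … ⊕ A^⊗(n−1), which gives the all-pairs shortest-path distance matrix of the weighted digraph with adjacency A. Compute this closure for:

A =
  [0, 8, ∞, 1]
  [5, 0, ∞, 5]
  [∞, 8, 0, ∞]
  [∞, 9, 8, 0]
Closure =
  [0, 8, 9, 1]
  [5, 0, 13, 5]
  [13, 8, 0, 13]
  [14, 9, 8, 0]

This is the Floyd-Warshall all-pairs shortest-path computation. For each intermediate vertex k = 0, 1, …, 3, update dist[i][j] ← min(dist[i][j], dist[i][k] + dist[k][j]). The final matrix gives, for each (i, j), the minimum total weight of any directed path from i to j (possibly empty when i = j).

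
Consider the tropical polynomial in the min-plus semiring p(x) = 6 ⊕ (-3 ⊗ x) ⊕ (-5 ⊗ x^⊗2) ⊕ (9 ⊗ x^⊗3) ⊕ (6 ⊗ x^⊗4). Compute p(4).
p(4) = 1

A tropical monomial a ⊗ x^⊗i evaluates to a + i · x. Evaluating each term at x = 4:
  Term 0 contributes 6 + 0 · 4 = 6
  Term 1 contributes -3 + 1 · 4 = 1
  Term 2 contributes -5 + 2 · 4 = 3
  Term 3 contributes 9 + 3 · 4 = 21
  Term 4 contributes 6 + 4 · 4 = 22
p(4) = ⊕ of these = min[6, 1, 3, 21, 22] = 1.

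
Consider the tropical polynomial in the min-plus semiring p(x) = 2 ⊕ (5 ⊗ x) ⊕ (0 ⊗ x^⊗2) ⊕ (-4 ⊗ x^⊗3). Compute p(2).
p(2) = 2

A tropical monomial a ⊗ x^⊗i evaluates to a + i · x. Evaluating each term at x = 2:
  Term 0 contributes 2 + 0 · 2 = 2
  Term 1 contributes 5 + 1 · 2 = 7
  Term 2 contributes 0 + 2 · 2 = 4
  Term 3 contributes -4 + 3 · 2 = 2
p(2) = ⊕ of these = min[2, 7, 4, 2] = 2.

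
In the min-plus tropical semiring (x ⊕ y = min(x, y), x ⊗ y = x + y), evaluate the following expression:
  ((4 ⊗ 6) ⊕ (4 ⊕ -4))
((4 ⊗ 6) ⊕ (4 ⊕ -4)) = -4

Expand innermost to outermost. Recall ⊕ takes the minimum of its arguments and ⊗ takes their sum. Working out the expression ((4 ⊗ 6) ⊕ (4 ⊕ -4)) gives -4.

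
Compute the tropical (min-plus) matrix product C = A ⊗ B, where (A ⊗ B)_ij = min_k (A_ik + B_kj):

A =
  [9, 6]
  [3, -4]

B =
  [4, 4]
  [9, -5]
A ⊗ B =
  [13, 1]
  [5, -9]

Apply the min-plus product entry-by-entry:
  C[0][0] = min over k of (A[0][0] + B[0][0] = 9 + 4 = 13, A[0][1] + B[1][0] = 6 + 9 = 15) = 13 (attained at k = 0)
  C[0][1] = min over k of (A[0][0] + B[0][1] = 9 + 4 = 13, A[0][1] + B[1][1] = 6 + -5 = 1) = 1 (attained at k = 1)
  C[1][0] = min over k of (A[1][0] + B[0][0] = 3 + 4 = 7, A[1][1] + B[1][0] = -4 + 9 = 5) = 5 (attained at k = 1)
  C[1][1] = min over k of (A[1][0] + B[0][1] = 3 + 4 = 7, A[1][1] + B[1][1] = -4 + -5 = -9) = -9 (attained at k = 1)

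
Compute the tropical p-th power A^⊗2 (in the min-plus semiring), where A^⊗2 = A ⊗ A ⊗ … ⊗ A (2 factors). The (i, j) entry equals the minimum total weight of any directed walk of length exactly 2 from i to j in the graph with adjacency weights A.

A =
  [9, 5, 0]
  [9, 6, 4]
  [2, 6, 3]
A^⊗2 =
  [2, 6, 3]
  [6, 10, 7]
  [5, 7, 2]

Each entry (A^⊗2)_ij equals the minimum over all length-2 walks i = v_0 → v_1 → … → v_2 = j of Σ_t A[v_t][v_{t+1}]. For example, for (i, j) = (0, 2) we minimise over 3 possible intermediate vertex sequences; the minimum is 3, attained along the walk 0 → 2 → 2.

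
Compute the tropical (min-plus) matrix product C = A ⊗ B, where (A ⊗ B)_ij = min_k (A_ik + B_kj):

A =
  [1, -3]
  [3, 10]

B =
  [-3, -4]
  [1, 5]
A ⊗ B =
  [-2, -3]
  [0, -1]

Apply the min-plus product entry-by-entry:
  C[0][0] = min over k of (A[0][0] + B[0][0] = 1 + -3 = -2, A[0][1] + B[1][0] = -3 + 1 = -2) = -2 (attained at k = 0)
  C[0][1] = min over k of (A[0][0] + B[0][1] = 1 + -4 = -3, A[0][1] + B[1][1] = -3 + 5 = 2) = -3 (attained at k = 0)
  C[1][0] = min over k of (A[1][0] + B[0][0] = 3 + -3 = 0, A[1][1] + B[1][0] = 10 + 1 = 11) = 0 (attained at k = 0)
  C[1][1] = min over k of (A[1][0] + B[0][1] = 3 + -4 = -1, A[1][1] + B[1][1] = 10 + 5 = 15) = -1 (attained at k = 0)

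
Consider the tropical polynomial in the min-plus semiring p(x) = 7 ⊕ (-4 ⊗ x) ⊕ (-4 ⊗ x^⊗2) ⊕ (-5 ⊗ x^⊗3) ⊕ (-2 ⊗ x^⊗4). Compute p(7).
p(7) = 3

A tropical monomial a ⊗ x^⊗i evaluates to a + i · x. Evaluating each term at x = 7:
  Term 0 contributes 7 + 0 · 7 = 7
  Term 1 contributes -4 + 1 · 7 = 3
  Term 2 contributes -4 + 2 · 7 = 10
  Term 3 contributes -5 + 3 · 7 = 16
  Term 4 contributes -2 + 4 · 7 = 26
p(7) = ⊕ of these = min[7, 3, 10, 16, 26] = 3.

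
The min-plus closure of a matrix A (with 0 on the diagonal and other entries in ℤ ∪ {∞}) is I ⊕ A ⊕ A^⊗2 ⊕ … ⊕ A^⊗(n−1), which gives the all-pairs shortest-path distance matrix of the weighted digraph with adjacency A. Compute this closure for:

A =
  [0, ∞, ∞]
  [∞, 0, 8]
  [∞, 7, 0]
Closure =
  [0, ∞, ∞]
  [∞, 0, 8]
  [∞, 7, 0]

This is the Floyd-Warshall all-pairs shortest-path computation. For each intermediate vertex k = 0, 1, …, 2, update dist[i][j] ← min(dist[i][j], dist[i][k] + dist[k][j]). The final matrix gives, for each (i, j), the minimum total weight of any directed path from i to j (possibly empty when i = j).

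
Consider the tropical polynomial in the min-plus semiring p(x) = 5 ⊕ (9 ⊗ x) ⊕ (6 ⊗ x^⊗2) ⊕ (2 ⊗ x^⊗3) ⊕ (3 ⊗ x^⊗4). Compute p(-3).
p(-3) = -9

A tropical monomial a ⊗ x^⊗i evaluates to a + i · x. Evaluating each term at x = -3:
  Term 0 contributes 5 + 0 · -3 = 5
  Term 1 contributes 9 + 1 · -3 = 6
  Term 2 contributes 6 + 2 · -3 = 0
  Term 3 contributes 2 + 3 · -3 = -7
  Term 4 contributes 3 + 4 · -3 = -9
p(-3) = ⊕ of these = min[5, 6, 0, -7, -9] = -9.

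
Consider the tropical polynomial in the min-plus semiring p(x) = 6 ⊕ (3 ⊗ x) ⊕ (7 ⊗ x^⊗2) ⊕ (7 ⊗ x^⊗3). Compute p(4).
p(4) = 6

A tropical monomial a ⊗ x^⊗i evaluates to a + i · x. Evaluating each term at x = 4:
  Term 0 contributes 6 + 0 · 4 = 6
  Term 1 contributes 3 + 1 · 4 = 7
  Term 2 contributes 7 + 2 · 4 = 15
  Term 3 contributes 7 + 3 · 4 = 19
p(4) = ⊕ of these = min[6, 7, 15, 19] = 6.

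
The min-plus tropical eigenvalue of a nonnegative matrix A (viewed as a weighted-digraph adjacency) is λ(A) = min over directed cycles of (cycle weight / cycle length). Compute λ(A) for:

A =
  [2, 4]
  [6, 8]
λ(A) = 2

Enumerate directed cycles and compute their means (weight / length). Sample:
  cycle 0 → 0: weight = 2, length = 1, mean = 2/1 ≈ 2.000
  cycle 1 → 1: weight = 8, length = 1, mean = 8/1 ≈ 8.000
  cycle 0 → 1 → 0: weight = 10, length = 2, mean = 10/2 ≈ 5.000
  cycle 1 → 0 → 1: weight = 10, length = 2, mean = 10/2 ≈ 5.000
Minimum mean = 2.000, attained e.g. along the cycle 0 → 0 with weight 2 and length 1. So λ(A) = 2/1 = 2.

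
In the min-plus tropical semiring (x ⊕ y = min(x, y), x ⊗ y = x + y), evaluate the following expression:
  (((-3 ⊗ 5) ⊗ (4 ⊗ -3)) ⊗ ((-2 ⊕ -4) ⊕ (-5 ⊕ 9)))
(((-3 ⊗ 5) ⊗ (4 ⊗ -3)) ⊗ ((-2 ⊕ -4) ⊕ (-5 ⊕ 9))) = -2

Expand innermost to outermost. Recall ⊕ takes the minimum of its arguments and ⊗ takes their sum. Working out the expression (((-3 ⊗ 5) ⊗ (4 ⊗ -3)) ⊗ ((-2 ⊕ -4) ⊕ (-5 ⊕ 9))) gives -2.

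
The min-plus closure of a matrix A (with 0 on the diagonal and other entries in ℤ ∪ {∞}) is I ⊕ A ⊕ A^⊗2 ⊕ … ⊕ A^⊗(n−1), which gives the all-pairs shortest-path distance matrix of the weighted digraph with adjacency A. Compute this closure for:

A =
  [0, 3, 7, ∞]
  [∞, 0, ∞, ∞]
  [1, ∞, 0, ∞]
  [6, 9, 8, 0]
Closure =
  [0, 3, 7, ∞]
  [∞, 0, ∞, ∞]
  [1, 4, 0, ∞]
  [6, 9, 8, 0]

This is the Floyd-Warshall all-pairs shortest-path computation. For each intermediate vertex k = 0, 1, …, 3, update dist[i][j] ← min(dist[i][j], dist[i][k] + dist[k][j]). The final matrix gives, for each (i, j), the minimum total weight of any directed path from i to j (possibly empty when i = j).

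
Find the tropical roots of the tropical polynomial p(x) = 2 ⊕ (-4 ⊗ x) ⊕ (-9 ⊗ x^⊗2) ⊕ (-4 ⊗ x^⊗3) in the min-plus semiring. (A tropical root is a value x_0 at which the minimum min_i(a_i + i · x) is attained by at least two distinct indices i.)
Roots: {-5, 5, 6}

Each tropical root is a break point of the lower envelope of the lines y = a_i + i · x (there are 4 lines, with slopes 0, 1, ..., 3). Only the lines that attain the minimum somewhere contribute to roots; other lines are dominated. Here the surviving (envelope) indices are i = 3, i = 2, i = 1, i = 0.
Intersections between consecutive envelope lines give the roots: for adjacent envelope indices i < j the intersection is x = (a_i − a_j) / (j − i). Reading off the sorted break points: {-5, 5, 6}.
Verification: at each break x_0, at least two indices attain the minimum of min_i(a_i + i · x_0).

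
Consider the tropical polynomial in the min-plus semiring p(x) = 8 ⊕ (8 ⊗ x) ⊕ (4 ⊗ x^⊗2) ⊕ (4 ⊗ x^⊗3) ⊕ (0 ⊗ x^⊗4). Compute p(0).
p(0) = 0

A tropical monomial a ⊗ x^⊗i evaluates to a + i · x. Evaluating each term at x = 0:
  Term 0 contributes 8 + 0 · 0 = 8
  Term 1 contributes 8 + 1 · 0 = 8
  Term 2 contributes 4 + 2 · 0 = 4
  Term 3 contributes 4 + 3 · 0 = 4
  Term 4 contributes 0 + 4 · 0 = 0
p(0) = ⊕ of these = min[8, 8, 4, 4, 0] = 0.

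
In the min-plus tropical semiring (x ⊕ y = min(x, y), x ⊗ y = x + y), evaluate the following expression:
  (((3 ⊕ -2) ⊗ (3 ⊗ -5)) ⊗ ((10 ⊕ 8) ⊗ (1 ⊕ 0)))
(((3 ⊕ -2) ⊗ (3 ⊗ -5)) ⊗ ((10 ⊕ 8) ⊗ (1 ⊕ 0))) = 4

Expand innermost to outermost. Recall ⊕ takes the minimum of its arguments and ⊗ takes their sum. Working out the expression (((3 ⊕ -2) ⊗ (3 ⊗ -5)) ⊗ ((10 ⊕ 8) ⊗ (1 ⊕ 0))) gives 4.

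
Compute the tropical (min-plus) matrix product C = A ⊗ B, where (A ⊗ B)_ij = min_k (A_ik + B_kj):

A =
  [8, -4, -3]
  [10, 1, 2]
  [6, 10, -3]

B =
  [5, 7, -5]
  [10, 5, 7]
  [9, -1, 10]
A ⊗ B =
  [6, -4, 3]
  [11, 1, 5]
  [6, -4, 1]

Apply the min-plus product entry-by-entry:
  C[0][0] = min over k of (A[0][0] + B[0][0] = 8 + 5 = 13, A[0][1] + B[1][0] = -4 + 10 = 6, A[0][2] + B[2][0] = -3 + 9 = 6) = 6 (attained at k = 1)
  C[0][1] = min over k of (A[0][0] + B[0][1] = 8 + 7 = 15, A[0][1] + B[1][1] = -4 + 5 = 1, A[0][2] + B[2][1] = -3 + -1 = -4) = -4 (attained at k = 2)
  C[0][2] = min over k of (A[0][0] + B[0][2] = 8 + -5 = 3, A[0][1] + B[1][2] = -4 + 7 = 3, A[0][2] + B[2][2] = -3 + 10 = 7) = 3 (attained at k = 0)
  C[1][0] = min over k of (A[1][0] + B[0][0] = 10 + 5 = 15, A[1][1] + B[1][0] = 1 + 10 = 11, A[1][2] + B[2][0] = 2 + 9 = 11) = 11 (attained at k = 1)
  C[1][1] = min over k of (A[1][0] + B[0][1] = 10 + 7 = 17, A[1][1] + B[1][1] = 1 + 5 = 6, A[1][2] + B[2][1] = 2 + -1 = 1) = 1 (attained at k = 2)
  C[1][2] = min over k of (A[1][0] + B[0][2] = 10 + -5 = 5, A[1][1] + B[1][2] = 1 + 7 = 8, A[1][2] + B[2][2] = 2 + 10 = 12) = 5 (attained at k = 0)
  C[2][0] = min over k of (A[2][0] + B[0][0] = 6 + 5 = 11, A[2][1] + B[1][0] = 10 + 10 = 20, A[2][2] + B[2][0] = -3 + 9 = 6) = 6 (attained at k = 2)
  C[2][1] = min over k of (A[2][0] + B[0][1] = 6 + 7 = 13, A[2][1] + B[1][1] = 10 + 5 = 15, A[2][2] + B[2][1] = -3 + -1 = -4) = -4 (attained at k = 2)
  C[2][2] = min over k of (A[2][0] + B[0][2] = 6 + -5 = 1, A[2][1] + B[1][2] = 10 + 7 = 17, A[2][2] + B[2][2] = -3 + 10 = 7) = 1 (attained at k = 0)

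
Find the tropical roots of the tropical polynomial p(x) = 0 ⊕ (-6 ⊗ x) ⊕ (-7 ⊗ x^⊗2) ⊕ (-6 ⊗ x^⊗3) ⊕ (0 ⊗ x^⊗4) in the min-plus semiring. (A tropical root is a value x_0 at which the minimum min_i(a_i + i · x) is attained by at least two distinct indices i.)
Roots: {-6, -1, 1, 6}

Each tropical root is a break point of the lower envelope of the lines y = a_i + i · x (there are 5 lines, with slopes 0, 1, ..., 4). Only the lines that attain the minimum somewhere contribute to roots; other lines are dominated. Here the surviving (envelope) indices are i = 4, i = 3, i = 2, i = 1, i = 0.
Intersections between consecutive envelope lines give the roots: for adjacent envelope indices i < j the intersection is x = (a_i − a_j) / (j − i). Reading off the sorted break points: {-6, -1, 1, 6}.
Verification: at each break x_0, at least two indices attain the minimum of min_i(a_i + i · x_0).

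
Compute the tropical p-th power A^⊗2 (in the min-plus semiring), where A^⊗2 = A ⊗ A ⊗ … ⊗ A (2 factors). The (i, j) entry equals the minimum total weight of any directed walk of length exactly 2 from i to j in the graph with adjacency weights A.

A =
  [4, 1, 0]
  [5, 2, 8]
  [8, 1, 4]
A^⊗2 =
  [6, 1, 4]
  [7, 4, 5]
  [6, 3, 8]

Each entry (A^⊗2)_ij equals the minimum over all length-2 walks i = v_0 → v_1 → … → v_2 = j of Σ_t A[v_t][v_{t+1}]. For example, for (i, j) = (0, 2) we minimise over 3 possible intermediate vertex sequences; the minimum is 4, attained along the walk 0 → 0 → 2.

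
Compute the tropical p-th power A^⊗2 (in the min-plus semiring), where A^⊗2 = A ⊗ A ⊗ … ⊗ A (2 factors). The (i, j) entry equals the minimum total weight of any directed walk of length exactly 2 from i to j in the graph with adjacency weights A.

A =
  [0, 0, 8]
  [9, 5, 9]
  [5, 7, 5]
A^⊗2 =
  [0, 0, 8]
  [9, 9, 14]
  [5, 5, 10]

Each entry (A^⊗2)_ij equals the minimum over all length-2 walks i = v_0 → v_1 → … → v_2 = j of Σ_t A[v_t][v_{t+1}]. For example, for (i, j) = (0, 2) we minimise over 3 possible intermediate vertex sequences; the minimum is 8, attained along the walk 0 → 0 → 2.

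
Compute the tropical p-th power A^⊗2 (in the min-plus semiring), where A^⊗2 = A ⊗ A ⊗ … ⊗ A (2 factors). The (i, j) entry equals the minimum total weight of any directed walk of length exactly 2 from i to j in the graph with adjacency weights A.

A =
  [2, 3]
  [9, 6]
A^⊗2 =
  [4, 5]
  [11, 12]

Each entry (A^⊗2)_ij equals the minimum over all length-2 walks i = v_0 → v_1 → … → v_2 = j of Σ_t A[v_t][v_{t+1}]. For example, for (i, j) = (0, 1) we minimise over 2 possible intermediate vertex sequences; the minimum is 5, attained along the walk 0 → 0 → 1.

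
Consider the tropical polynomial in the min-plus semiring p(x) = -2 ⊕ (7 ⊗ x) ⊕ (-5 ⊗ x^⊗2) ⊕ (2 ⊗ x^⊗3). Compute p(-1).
p(-1) = -7

A tropical monomial a ⊗ x^⊗i evaluates to a + i · x. Evaluating each term at x = -1:
  Term 0 contributes -2 + 0 · -1 = -2
  Term 1 contributes 7 + 1 · -1 = 6
  Term 2 contributes -5 + 2 · -1 = -7
  Term 3 contributes 2 + 3 · -1 = -1
p(-1) = ⊕ of these = min[-2, 6, -7, -1] = -7.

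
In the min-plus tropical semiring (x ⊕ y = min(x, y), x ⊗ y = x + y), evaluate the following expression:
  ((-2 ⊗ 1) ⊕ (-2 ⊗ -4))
((-2 ⊗ 1) ⊕ (-2 ⊗ -4)) = -6

Expand innermost to outermost. Recall ⊕ takes the minimum of its arguments and ⊗ takes their sum. Working out the expression ((-2 ⊗ 1) ⊕ (-2 ⊗ -4)) gives -6.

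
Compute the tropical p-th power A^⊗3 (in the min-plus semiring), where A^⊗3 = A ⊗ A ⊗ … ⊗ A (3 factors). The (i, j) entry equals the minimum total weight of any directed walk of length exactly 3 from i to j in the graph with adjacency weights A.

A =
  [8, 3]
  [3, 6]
A^⊗3 =
  [12, 9]
  [9, 12]

Each entry (A^⊗3)_ij equals the minimum over all length-3 walks i = v_0 → v_1 → … → v_3 = j of Σ_t A[v_t][v_{t+1}]. For example, for (i, j) = (0, 1) we minimise over 4 possible intermediate vertex sequences; the minimum is 9, attained along the walk 0 → 1 → 0 → 1.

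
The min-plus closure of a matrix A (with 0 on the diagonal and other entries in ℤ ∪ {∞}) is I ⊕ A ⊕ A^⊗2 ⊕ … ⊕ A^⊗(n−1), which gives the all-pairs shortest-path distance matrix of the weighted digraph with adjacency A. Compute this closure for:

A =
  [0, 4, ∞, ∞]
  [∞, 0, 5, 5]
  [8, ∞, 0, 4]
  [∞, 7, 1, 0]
Closure =
  [0, 4, 9, 9]
  [13, 0, 5, 5]
  [8, 11, 0, 4]
  [9, 7, 1, 0]

This is the Floyd-Warshall all-pairs shortest-path computation. For each intermediate vertex k = 0, 1, …, 3, update dist[i][j] ← min(dist[i][j], dist[i][k] + dist[k][j]). The final matrix gives, for each (i, j), the minimum total weight of any directed path from i to j (possibly empty when i = j).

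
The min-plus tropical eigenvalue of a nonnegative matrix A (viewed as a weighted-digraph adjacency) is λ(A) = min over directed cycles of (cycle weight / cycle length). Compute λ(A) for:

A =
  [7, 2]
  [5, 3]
λ(A) = 3

Enumerate directed cycles and compute their means (weight / length). Sample:
  cycle 0 → 0: weight = 7, length = 1, mean = 7/1 ≈ 7.000
  cycle 1 → 1: weight = 3, length = 1, mean = 3/1 ≈ 3.000
  cycle 0 → 1 → 0: weight = 7, length = 2, mean = 7/2 ≈ 3.500
  cycle 1 → 0 → 1: weight = 7, length = 2, mean = 7/2 ≈ 3.500
Minimum mean = 3.000, attained e.g. along the cycle 1 → 1 with weight 3 and length 1. So λ(A) = 3/1 = 3.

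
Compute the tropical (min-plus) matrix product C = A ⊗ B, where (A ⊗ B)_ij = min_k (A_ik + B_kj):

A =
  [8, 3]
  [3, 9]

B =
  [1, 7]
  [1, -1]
A ⊗ B =
  [4, 2]
  [4, 8]

Apply the min-plus product entry-by-entry:
  C[0][0] = min over k of (A[0][0] + B[0][0] = 8 + 1 = 9, A[0][1] + B[1][0] = 3 + 1 = 4) = 4 (attained at k = 1)
  C[0][1] = min over k of (A[0][0] + B[0][1] = 8 + 7 = 15, A[0][1] + B[1][1] = 3 + -1 = 2) = 2 (attained at k = 1)
  C[1][0] = min over k of (A[1][0] + B[0][0] = 3 + 1 = 4, A[1][1] + B[1][0] = 9 + 1 = 10) = 4 (attained at k = 0)
  C[1][1] = min over k of (A[1][0] + B[0][1] = 3 + 7 = 10, A[1][1] + B[1][1] = 9 + -1 = 8) = 8 (attained at k = 1)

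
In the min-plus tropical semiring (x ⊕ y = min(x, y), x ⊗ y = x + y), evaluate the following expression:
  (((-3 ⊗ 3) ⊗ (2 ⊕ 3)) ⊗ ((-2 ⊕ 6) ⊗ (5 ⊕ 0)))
(((-3 ⊗ 3) ⊗ (2 ⊕ 3)) ⊗ ((-2 ⊕ 6) ⊗ (5 ⊕ 0))) = 0

Expand innermost to outermost. Recall ⊕ takes the minimum of its arguments and ⊗ takes their sum. Working out the expression (((-3 ⊗ 3) ⊗ (2 ⊕ 3)) ⊗ ((-2 ⊕ 6) ⊗ (5 ⊕ 0))) gives 0.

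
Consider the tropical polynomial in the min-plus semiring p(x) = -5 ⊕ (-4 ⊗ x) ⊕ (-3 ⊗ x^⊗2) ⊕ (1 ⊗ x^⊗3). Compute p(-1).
p(-1) = -5

A tropical monomial a ⊗ x^⊗i evaluates to a + i · x. Evaluating each term at x = -1:
  Term 0 contributes -5 + 0 · -1 = -5
  Term 1 contributes -4 + 1 · -1 = -5
  Term 2 contributes -3 + 2 · -1 = -5
  Term 3 contributes 1 + 3 · -1 = -2
p(-1) = ⊕ of these = min[-5, -5, -5, -2] = -5.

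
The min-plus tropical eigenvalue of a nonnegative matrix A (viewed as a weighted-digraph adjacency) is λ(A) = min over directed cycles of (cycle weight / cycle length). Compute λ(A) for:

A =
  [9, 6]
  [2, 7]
λ(A) = 4

Enumerate directed cycles and compute their means (weight / length). Sample:
  cycle 0 → 0: weight = 9, length = 1, mean = 9/1 ≈ 9.000
  cycle 1 → 1: weight = 7, length = 1, mean = 7/1 ≈ 7.000
  cycle 0 → 1 → 0: weight = 8, length = 2, mean = 8/2 ≈ 4.000
  cycle 1 → 0 → 1: weight = 8, length = 2, mean = 8/2 ≈ 4.000
Minimum mean = 4.000, attained e.g. along the cycle 0 → 1 → 0 with weight 8 and length 2. So λ(A) = 8/2 = 4.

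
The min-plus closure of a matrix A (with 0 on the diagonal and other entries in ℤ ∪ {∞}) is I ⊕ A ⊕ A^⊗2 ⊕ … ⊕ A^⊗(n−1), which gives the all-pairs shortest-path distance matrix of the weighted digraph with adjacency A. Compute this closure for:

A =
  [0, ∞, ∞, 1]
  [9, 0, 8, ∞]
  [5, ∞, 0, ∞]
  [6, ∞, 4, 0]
Closure =
  [0, ∞, 5, 1]
  [9, 0, 8, 10]
  [5, ∞, 0, 6]
  [6, ∞, 4, 0]

This is the Floyd-Warshall all-pairs shortest-path computation. For each intermediate vertex k = 0, 1, …, 3, update dist[i][j] ← min(dist[i][j], dist[i][k] + dist[k][j]). The final matrix gives, for each (i, j), the minimum total weight of any directed path from i to j (possibly empty when i = j).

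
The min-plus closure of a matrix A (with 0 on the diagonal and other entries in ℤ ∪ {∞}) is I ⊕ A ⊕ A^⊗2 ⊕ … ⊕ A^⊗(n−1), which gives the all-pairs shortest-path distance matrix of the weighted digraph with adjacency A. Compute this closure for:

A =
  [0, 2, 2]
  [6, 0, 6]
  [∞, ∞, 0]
Closure =
  [0, 2, 2]
  [6, 0, 6]
  [∞, ∞, 0]

This is the Floyd-Warshall all-pairs shortest-path computation. For each intermediate vertex k = 0, 1, …, 2, update dist[i][j] ← min(dist[i][j], dist[i][k] + dist[k][j]). The final matrix gives, for each (i, j), the minimum total weight of any directed path from i to j (possibly empty when i = j).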